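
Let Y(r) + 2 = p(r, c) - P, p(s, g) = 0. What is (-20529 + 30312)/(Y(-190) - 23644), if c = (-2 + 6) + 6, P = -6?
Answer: -3261/7880 ≈ -0.41383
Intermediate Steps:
c = 10 (c = 4 + 6 = 10)
Y(r) = 4 (Y(r) = -2 + (0 - 1*(-6)) = -2 + (0 + 6) = -2 + 6 = 4)
(-20529 + 30312)/(Y(-190) - 23644) = (-20529 + 30312)/(4 - 23644) = 9783/(-23640) = 9783*(-1/23640) = -3261/7880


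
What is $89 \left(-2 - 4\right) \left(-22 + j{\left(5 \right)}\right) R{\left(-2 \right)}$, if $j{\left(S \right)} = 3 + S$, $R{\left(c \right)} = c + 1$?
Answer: $-7476$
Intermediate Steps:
$R{\left(c \right)} = 1 + c$
$89 \left(-2 - 4\right) \left(-22 + j{\left(5 \right)}\right) R{\left(-2 \right)} = 89 \left(-2 - 4\right) \left(-22 + \left(3 + 5\right)\right) \left(1 - 2\right) = 89 \left(- 6 \left(-22 + 8\right)\right) \left(-1\right) = 89 \left(\left(-6\right) \left(-14\right)\right) \left(-1\right) = 89 \cdot 84 \left(-1\right) = 7476 \left(-1\right) = -7476$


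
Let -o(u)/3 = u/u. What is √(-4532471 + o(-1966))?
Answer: I*√4532474 ≈ 2129.0*I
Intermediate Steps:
o(u) = -3 (o(u) = -3*u/u = -3*1 = -3)
√(-4532471 + o(-1966)) = √(-4532471 - 3) = √(-4532474) = I*√4532474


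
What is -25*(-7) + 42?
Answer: 217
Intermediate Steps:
-25*(-7) + 42 = 175 + 42 = 217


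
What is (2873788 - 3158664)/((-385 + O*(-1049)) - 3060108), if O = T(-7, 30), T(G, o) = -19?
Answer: 142438/1520281 ≈ 0.093692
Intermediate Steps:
O = -19
(2873788 - 3158664)/((-385 + O*(-1049)) - 3060108) = (2873788 - 3158664)/((-385 - 19*(-1049)) - 3060108) = -284876/((-385 + 19931) - 3060108) = -284876/(19546 - 3060108) = -284876/(-3040562) = -284876*(-1/3040562) = 142438/1520281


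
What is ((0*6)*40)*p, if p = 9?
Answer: 0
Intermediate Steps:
((0*6)*40)*p = ((0*6)*40)*9 = (0*40)*9 = 0*9 = 0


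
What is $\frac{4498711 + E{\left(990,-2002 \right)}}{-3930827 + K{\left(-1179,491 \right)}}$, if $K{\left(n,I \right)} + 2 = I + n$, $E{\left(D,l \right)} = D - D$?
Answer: $- \frac{4498711}{3931517} \approx -1.1443$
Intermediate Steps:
$E{\left(D,l \right)} = 0$
$K{\left(n,I \right)} = -2 + I + n$ ($K{\left(n,I \right)} = -2 + \left(I + n\right) = -2 + I + n$)
$\frac{4498711 + E{\left(990,-2002 \right)}}{-3930827 + K{\left(-1179,491 \right)}} = \frac{4498711 + 0}{-3930827 - 690} = \frac{4498711}{-3930827 - 690} = \frac{4498711}{-3931517} = 4498711 \left(- \frac{1}{3931517}\right) = - \frac{4498711}{3931517}$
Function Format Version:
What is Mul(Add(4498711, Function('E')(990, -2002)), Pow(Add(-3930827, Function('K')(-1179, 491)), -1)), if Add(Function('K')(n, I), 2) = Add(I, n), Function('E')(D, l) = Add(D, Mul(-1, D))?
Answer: Rational(-4498711, 3931517) ≈ -1.1443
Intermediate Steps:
Function('E')(D, l) = 0
Function('K')(n, I) = Add(-2, I, n) (Function('K')(n, I) = Add(-2, Add(I, n)) = Add(-2, I, n))
Mul(Add(4498711, Function('E')(990, -2002)), Pow(Add(-3930827, Function('K')(-1179, 491)), -1)) = Mul(Add(4498711, 0), Pow(Add(-3930827, Add(-2, 491, -1179)), -1)) = Mul(4498711, Pow(Add(-3930827, -690), -1)) = Mul(4498711, Pow(-3931517, -1)) = Mul(4498711, Rational(-1, 3931517)) = Rational(-4498711, 3931517)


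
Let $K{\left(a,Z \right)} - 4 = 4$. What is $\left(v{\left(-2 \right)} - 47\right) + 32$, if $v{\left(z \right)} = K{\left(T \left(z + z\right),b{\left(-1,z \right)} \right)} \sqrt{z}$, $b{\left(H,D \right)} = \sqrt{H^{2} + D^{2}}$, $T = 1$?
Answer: $-15 + 8 i \sqrt{2} \approx -15.0 + 11.314 i$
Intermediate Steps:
$b{\left(H,D \right)} = \sqrt{D^{2} + H^{2}}$
$K{\left(a,Z \right)} = 8$ ($K{\left(a,Z \right)} = 4 + 4 = 8$)
$v{\left(z \right)} = 8 \sqrt{z}$
$\left(v{\left(-2 \right)} - 47\right) + 32 = \left(8 \sqrt{-2} - 47\right) + 32 = \left(8 i \sqrt{2} - 47\right) + 32 = \left(-47 + 8 i \sqrt{2}\right) + 32 = -15 + 8 i \sqrt{2}$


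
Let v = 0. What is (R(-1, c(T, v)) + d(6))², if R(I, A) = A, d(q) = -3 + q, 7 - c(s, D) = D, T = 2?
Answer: 100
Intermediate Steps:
c(s, D) = 7 - D
(R(-1, c(T, v)) + d(6))² = ((7 - 1*0) + (-3 + 6))² = ((7 + 0) + 3)² = (7 + 3)² = 10² = 100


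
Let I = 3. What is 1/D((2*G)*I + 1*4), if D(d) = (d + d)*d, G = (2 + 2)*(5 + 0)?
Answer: 1/30752 ≈ 3.2518e-5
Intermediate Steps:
G = 20 (G = 4*5 = 20)
D(d) = 2*d² (D(d) = (2*d)*d = 2*d²)
1/D((2*G)*I + 1*4) = 1/(2*((2*20)*3 + 1*4)²) = 1/(2*(40*3 + 4)²) = 1/(2*(120 + 4)²) = 1/(2*124²) = 1/(2*15376) = 1/30752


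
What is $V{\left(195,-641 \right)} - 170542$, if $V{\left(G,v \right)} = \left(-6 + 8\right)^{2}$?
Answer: $-170538$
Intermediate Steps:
$V{\left(G,v \right)} = 4$ ($V{\left(G,v \right)} = 2^{2} = 4$)
$V{\left(195,-641 \right)} - 170542 = 4 - 170542 = -170538$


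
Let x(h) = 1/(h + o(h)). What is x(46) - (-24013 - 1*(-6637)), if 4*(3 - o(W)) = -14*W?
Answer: 3648961/210 ≈ 17376.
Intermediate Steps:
o(W) = 3 + 7*W/2 (o(W) = 3 - (-7)*W/2 = 3 + 7*W/2)
x(h) = 1/(3 + 9*h/2) (x(h) = 1/(h + (3 + 7*h/2)) = 1/(3 + 9*h/2))
x(46) - (-24013 - 1*(-6637)) = 2/(3*(2 + 3*46)) - (-24013 - 1*(-6637)) = 2/(3*(2 + 138)) - (-24013 + 6637) = (⅔)/140 - 1*(-17376) = (⅔)*(1/140) + 17376 = 1/210 + 17376 = 3648961/210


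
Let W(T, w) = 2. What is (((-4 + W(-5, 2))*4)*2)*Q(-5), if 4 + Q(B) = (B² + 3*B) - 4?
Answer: -32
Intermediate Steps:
Q(B) = -8 + B² + 3*B (Q(B) = -4 + ((B² + 3*B) - 4) = -4 + (-4 + B² + 3*B) = -8 + B² + 3*B)
(((-4 + W(-5, 2))*4)*2)*Q(-5) = (((-4 + 2)*4)*2)*(-8 + (-5)² + 3*(-5)) = (-2*4*2)*(-8 + 25 - 15) = -8*2*2 = -16*2 = -32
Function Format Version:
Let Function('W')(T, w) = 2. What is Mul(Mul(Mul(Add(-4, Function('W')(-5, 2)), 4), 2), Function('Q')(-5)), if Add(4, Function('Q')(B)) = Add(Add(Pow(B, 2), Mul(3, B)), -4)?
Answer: -32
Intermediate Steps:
Function('Q')(B) = Add(-8, Pow(B, 2), Mul(3, B)) (Function('Q')(B) = Add(-4, Add(Add(Pow(B, 2), Mul(3, B)), -4)) = Add(-4, Add(-4, Pow(B, 2), Mul(3, B))) = Add(-8, Pow(B, 2), Mul(3, B)))
Mul(Mul(Mul(Add(-4, Function('W')(-5, 2)), 4), 2), Function('Q')(-5)) = Mul(Mul(Mul(Add(-4, 2), 4), 2), Add(-8, Pow(-5, 2), Mul(3, -5))) = Mul(Mul(Mul(-2, 4), 2), Add(-8, 25, -15)) = Mul(Mul(-8, 2), 2) = Mul(-16, 2) = -32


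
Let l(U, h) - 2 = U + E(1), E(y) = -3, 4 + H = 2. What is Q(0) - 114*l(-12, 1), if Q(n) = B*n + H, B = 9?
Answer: 1480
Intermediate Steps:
H = -2 (H = -4 + 2 = -2)
l(U, h) = -1 + U (l(U, h) = 2 + (U - 3) = 2 + (-3 + U) = -1 + U)
Q(n) = -2 + 9*n (Q(n) = 9*n - 2 = -2 + 9*n)
Q(0) - 114*l(-12, 1) = (-2 + 9*0) - 114*(-1 - 12) = (-2 + 0) - 114*(-13) = -2 + 1482 = 1480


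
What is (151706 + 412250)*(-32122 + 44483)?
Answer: 6971060116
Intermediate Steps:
(151706 + 412250)*(-32122 + 44483) = 563956*12361 = 6971060116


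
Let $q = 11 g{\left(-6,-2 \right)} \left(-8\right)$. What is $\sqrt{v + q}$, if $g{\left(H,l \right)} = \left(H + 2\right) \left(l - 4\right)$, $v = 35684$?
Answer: $2 \sqrt{8393} \approx 183.23$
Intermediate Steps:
$g{\left(H,l \right)} = \left(-4 + l\right) \left(2 + H\right)$ ($g{\left(H,l \right)} = \left(2 + H\right) \left(-4 + l\right) = \left(-4 + l\right) \left(2 + H\right)$)
$q = -2112$ ($q = 11 \left(-8 - -24 + 2 \left(-2\right) - -12\right) \left(-8\right) = 11 \left(-8 + 24 - 4 + 12\right) \left(-8\right) = 11 \cdot 24 \left(-8\right) = 264 \left(-8\right) = -2112$)
$\sqrt{v + q} = \sqrt{35684 - 2112} = \sqrt{33572} = 2 \sqrt{8393}$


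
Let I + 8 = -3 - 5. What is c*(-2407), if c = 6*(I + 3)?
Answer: 187746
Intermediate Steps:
I = -16 (I = -8 + (-3 - 5) = -8 - 8 = -16)
c = -78 (c = 6*(-16 + 3) = 6*(-13) = -78)
c*(-2407) = -78*(-2407) = 187746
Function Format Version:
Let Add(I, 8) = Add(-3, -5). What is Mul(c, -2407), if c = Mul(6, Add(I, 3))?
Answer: 187746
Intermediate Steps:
I = -16 (I = Add(-8, Add(-3, -5)) = Add(-8, -8) = -16)
c = -78 (c = Mul(6, Add(-16, 3)) = Mul(6, -13) = -78)
Mul(c, -2407) = Mul(-78, -2407) = 187746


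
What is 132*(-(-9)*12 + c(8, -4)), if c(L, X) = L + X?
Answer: 14784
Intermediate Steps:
132*(-(-9)*12 + c(8, -4)) = 132*(-(-9)*12 + (8 - 4)) = 132*(-1*(-108) + 4) = 132*(108 + 4) = 132*112 = 14784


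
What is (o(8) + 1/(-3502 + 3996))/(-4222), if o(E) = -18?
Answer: 8891/2085668 ≈ 0.0042629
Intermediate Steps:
(o(8) + 1/(-3502 + 3996))/(-4222) = (-18 + 1/(-3502 + 3996))/(-4222) = (-18 + 1/494)*(-1/4222) = -8891/494*(-1/4222) = 8891/2085668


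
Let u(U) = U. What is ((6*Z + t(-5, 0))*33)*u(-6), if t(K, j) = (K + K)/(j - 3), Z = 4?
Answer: -5412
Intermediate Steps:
t(K, j) = 2*K/(-3 + j) (t(K, j) = (2*K)/(-3 + j) = 2*K/(-3 + j))
((6*Z + t(-5, 0))*33)*u(-6) = ((6*4 + 2*(-5)/(-3 + 0))*33)*(-6) = ((24 + 2*(-5)/(-3))*33)*(-6) = ((24 + 2*(-5)*(-1/3))*33)*(-6) = ((24 + 10/3)*33)*(-6) = ((82/3)*33)*(-6) = 902*(-6) = -5412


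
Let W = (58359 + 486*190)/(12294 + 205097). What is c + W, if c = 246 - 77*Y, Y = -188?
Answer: 3200581001/217391 ≈ 14723.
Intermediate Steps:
W = 150699/217391 (W = (58359 + 92340)/217391 = 150699*(1/217391) = 150699/217391 ≈ 0.69322)
c = 14722 (c = 246 - 77*(-188) = 246 + 14476 = 14722)
c + W = 14722 + 150699/217391 = 3200581001/217391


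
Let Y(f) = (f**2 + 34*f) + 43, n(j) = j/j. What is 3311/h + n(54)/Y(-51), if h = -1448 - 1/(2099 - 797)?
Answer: -3921053723/1715620270 ≈ -2.2855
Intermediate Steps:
n(j) = 1
Y(f) = 43 + f**2 + 34*f
h = -1885297/1302 (h = -1448 - 1/1302 = -1885297/1302 ≈ -1448.0)
3311/h + n(54)/Y(-51) = 3311/(-1885297/1302) + 1/(43 + (-51)**2 + 34*(-51)) = 3311*(-1302/1885297) + 1/(43 + 2601 - 1734) = -4310922/1885297 + 1/910 = -3921053723/1715620270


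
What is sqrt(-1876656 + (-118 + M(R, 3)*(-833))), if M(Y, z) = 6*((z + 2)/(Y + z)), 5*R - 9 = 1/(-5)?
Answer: 2*I*sqrt(470506) ≈ 1371.9*I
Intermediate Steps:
R = 44/25 (R = 9/5 + (1/5)/(-5) = 9/5 + (1/5)*(-1/5) = 9/5 - 1/25 = 44/25 ≈ 1.7600)
M(Y, z) = 6*(2 + z)/(Y + z) (M(Y, z) = 6*((2 + z)/(Y + z)) = 6*(2 + z)/(Y + z))
sqrt(-1876656 + (-118 + M(R, 3)*(-833))) = sqrt(-1876656 + (-118 + (6*(2 + 3)/(44/25 + 3))*(-833))) = sqrt(-1876656 + (-118 + (6*5/(119/25))*(-833))) = sqrt(-1876656 + (-118 + (6*(25/119)*5)*(-833))) = sqrt(-1876656 + (-118 + (750/119)*(-833))) = sqrt(-1876656 + (-118 - 5250)) = sqrt(-1876656 - 5368) = sqrt(-1882024) = 2*I*sqrt(470506)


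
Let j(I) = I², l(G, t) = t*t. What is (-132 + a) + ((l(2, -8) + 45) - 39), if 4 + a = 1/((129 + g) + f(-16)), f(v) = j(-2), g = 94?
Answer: -14981/227 ≈ -65.996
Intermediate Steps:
l(G, t) = t²
f(v) = 4 (f(v) = (-2)² = 4)
a = -907/227 (a = -4 + 1/((129 + 94) + 4) = -4 + 1/(223 + 4) = -4 + 1/227 = -907/227 ≈ -3.9956)
(-132 + a) + ((l(2, -8) + 45) - 39) = (-132 - 907/227) + (((-8)² + 45) - 39) = -30871/227 + ((64 + 45) - 39) = -30871/227 + (109 - 39) = -30871/227 + 70 = -14981/227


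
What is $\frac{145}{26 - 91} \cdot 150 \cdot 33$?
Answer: $- \frac{143550}{13} \approx -11042.0$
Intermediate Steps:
$\frac{145}{26 - 91} \cdot 150 \cdot 33 = \frac{145}{-65} \cdot 150 \cdot 33 = 145 \left(- \frac{1}{65}\right) 150 \cdot 33 = \left(- \frac{29}{13}\right) 150 \cdot 33 = \left(- \frac{4350}{13}\right) 33 = - \frac{143550}{13}$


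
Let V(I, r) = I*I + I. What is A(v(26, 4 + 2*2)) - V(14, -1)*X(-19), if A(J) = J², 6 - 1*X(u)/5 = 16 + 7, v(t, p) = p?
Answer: 17914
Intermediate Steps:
V(I, r) = I + I² (V(I, r) = I² + I = I + I²)
X(u) = -85 (X(u) = 30 - 5*(16 + 7) = 30 - 5*23 = 30 - 115 = -85)
A(v(26, 4 + 2*2)) - V(14, -1)*X(-19) = (4 + 2*2)² - 14*(1 + 14)*(-85) = (4 + 4)² - 14*15*(-85) = 8² - 210*(-85) = 64 - 1*(-17850) = 64 + 17850 = 17914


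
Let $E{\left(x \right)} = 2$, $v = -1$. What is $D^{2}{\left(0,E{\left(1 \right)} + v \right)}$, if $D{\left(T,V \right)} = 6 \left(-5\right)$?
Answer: $900$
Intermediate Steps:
$D{\left(T,V \right)} = -30$
$D^{2}{\left(0,E{\left(1 \right)} + v \right)} = \left(-30\right)^{2} = 900$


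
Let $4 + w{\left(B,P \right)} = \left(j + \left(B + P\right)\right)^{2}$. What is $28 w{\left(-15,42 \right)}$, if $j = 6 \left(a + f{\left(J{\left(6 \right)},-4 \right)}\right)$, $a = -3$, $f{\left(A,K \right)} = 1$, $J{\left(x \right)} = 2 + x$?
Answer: $6188$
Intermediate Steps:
$j = -12$ ($j = 6 \left(-3 + 1\right) = 6 \left(-2\right) = -12$)
$w{\left(B,P \right)} = -4 + \left(-12 + B + P\right)^{2}$ ($w{\left(B,P \right)} = -4 + \left(-12 + \left(B + P\right)\right)^{2} = -4 + \left(-12 + B + P\right)^{2}$)
$28 w{\left(-15,42 \right)} = 28 \left(-4 + \left(-12 - 15 + 42\right)^{2}\right) = 28 \left(-4 + 15^{2}\right) = 28 \left(-4 + 225\right) = 28 \cdot 221 = 6188$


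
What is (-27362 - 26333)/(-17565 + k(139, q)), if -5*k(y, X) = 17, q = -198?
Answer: 268475/87842 ≈ 3.0563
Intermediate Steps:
k(y, X) = -17/5 (k(y, X) = -⅕*17 = -17/5)
(-27362 - 26333)/(-17565 + k(139, q)) = (-27362 - 26333)/(-17565 - 17/5) = -53695/(-87842/5) = -53695*(-5/87842) = 268475/87842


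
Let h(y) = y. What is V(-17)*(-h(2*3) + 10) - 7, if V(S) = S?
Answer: -75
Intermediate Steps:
V(-17)*(-h(2*3) + 10) - 7 = -17*(-2*3 + 10) - 7 = -17*(-1*6 + 10) - 7 = -17*(-6 + 10) - 7 = -17*4 - 7 = -68 - 7 = -75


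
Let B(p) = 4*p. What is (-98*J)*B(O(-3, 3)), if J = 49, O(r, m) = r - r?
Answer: 0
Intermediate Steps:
O(r, m) = 0
(-98*J)*B(O(-3, 3)) = (-98*49)*(4*0) = -4802*0 = 0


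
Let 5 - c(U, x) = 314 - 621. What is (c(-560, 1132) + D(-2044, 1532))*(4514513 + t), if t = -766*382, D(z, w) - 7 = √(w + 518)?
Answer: 1346786419 + 21109505*√82 ≈ 1.5379e+9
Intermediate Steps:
D(z, w) = 7 + √(518 + w) (D(z, w) = 7 + √(w + 518) = 7 + √(518 + w))
t = -292612
c(U, x) = 312 (c(U, x) = 5 - (314 - 621) = 5 - 1*(-307) = 5 + 307 = 312)
(c(-560, 1132) + D(-2044, 1532))*(4514513 + t) = (312 + (7 + √(518 + 1532)))*(4514513 - 292612) = (312 + (7 + √2050))*4221901 = (312 + (7 + 5*√82))*4221901 = (319 + 5*√82)*4221901 = 1346786419 + 21109505*√82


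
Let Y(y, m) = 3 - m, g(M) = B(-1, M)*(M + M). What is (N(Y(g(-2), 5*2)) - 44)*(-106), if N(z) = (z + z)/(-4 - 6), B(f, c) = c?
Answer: 22578/5 ≈ 4515.6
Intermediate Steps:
g(M) = 2*M**2 (g(M) = M*(M + M) = M*(2*M) = 2*M**2)
N(z) = -z/5 (N(z) = (2*z)/(-10) = (2*z)*(-1/10) = -z/5)
(N(Y(g(-2), 5*2)) - 44)*(-106) = (-(3 - 5*2)/5 - 44)*(-106) = (-(3 - 1*10)/5 - 44)*(-106) = (-(3 - 10)/5 - 44)*(-106) = (-1/5*(-7) - 44)*(-106) = (7/5 - 44)*(-106) = -213/5*(-106) = 22578/5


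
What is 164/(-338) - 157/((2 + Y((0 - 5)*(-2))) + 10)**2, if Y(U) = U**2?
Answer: -1055141/2119936 ≈ -0.49772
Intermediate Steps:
164/(-338) - 157/((2 + Y((0 - 5)*(-2))) + 10)**2 = 164/(-338) - 157/((2 + ((0 - 5)*(-2))**2) + 10)**2 = 164*(-1/338) - 157/((2 + (-5*(-2))**2) + 10)**2 = -82/169 - 157/((2 + 10**2) + 10)**2 = -82/169 - 157/((2 + 100) + 10)**2 = -82/169 - 157/(102 + 10)**2 = -82/169 - 157/(112**2) = -82/169 - 157/12544 = -1055141/2119936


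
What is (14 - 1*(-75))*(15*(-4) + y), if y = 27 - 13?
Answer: -4094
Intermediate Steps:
y = 14
(14 - 1*(-75))*(15*(-4) + y) = (14 - 1*(-75))*(15*(-4) + 14) = (14 + 75)*(-60 + 14) = 89*(-46) = -4094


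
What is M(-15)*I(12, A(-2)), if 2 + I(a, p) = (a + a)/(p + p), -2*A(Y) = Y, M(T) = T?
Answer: -150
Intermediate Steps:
A(Y) = -Y/2
I(a, p) = -2 + a/p (I(a, p) = -2 + (a + a)/(p + p) = -2 + (2*a)/((2*p)) = -2 + (2*a)*(1/(2*p)) = -2 + a/p)
M(-15)*I(12, A(-2)) = -15*(-2 + 12/((-1/2*(-2)))) = -15*(-2 + 12/1) = -15*(-2 + 12*1) = -15*(-2 + 12) = -15*10 = -150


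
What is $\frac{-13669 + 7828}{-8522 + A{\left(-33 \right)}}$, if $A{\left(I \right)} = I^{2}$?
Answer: $\frac{5841}{7433} \approx 0.78582$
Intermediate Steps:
$\frac{-13669 + 7828}{-8522 + A{\left(-33 \right)}} = \frac{-13669 + 7828}{-8522 + \left(-33\right)^{2}} = - \frac{5841}{-8522 + 1089} = - \frac{5841}{-7433} = \left(-5841\right) \left(- \frac{1}{7433}\right) = \frac{5841}{7433}$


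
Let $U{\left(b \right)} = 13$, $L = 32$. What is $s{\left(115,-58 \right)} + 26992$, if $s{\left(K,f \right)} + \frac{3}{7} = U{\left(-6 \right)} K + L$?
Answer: $\frac{199630}{7} \approx 28519.0$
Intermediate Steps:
$s{\left(K,f \right)} = \frac{221}{7} + 13 K$ ($s{\left(K,f \right)} = - \frac{3}{7} + \left(13 K + 32\right) = - \frac{3}{7} + \left(32 + 13 K\right) = \frac{221}{7} + 13 K$)
$s{\left(115,-58 \right)} + 26992 = \left(\frac{221}{7} + 13 \cdot 115\right) + 26992 = \left(\frac{221}{7} + 1495\right) + 26992 = \frac{10686}{7} + 26992 = \frac{199630}{7}$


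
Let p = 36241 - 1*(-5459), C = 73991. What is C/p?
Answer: 73991/41700 ≈ 1.7744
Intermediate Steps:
p = 41700 (p = 36241 + 5459 = 41700)
C/p = 73991/41700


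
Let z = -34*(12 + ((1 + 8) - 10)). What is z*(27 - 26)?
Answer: -374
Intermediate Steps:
z = -374 (z = -34*(12 + (9 - 10)) = -34*(12 - 1) = -34*11 = -374)
z*(27 - 26) = -374*(27 - 26) = -374*1 = -374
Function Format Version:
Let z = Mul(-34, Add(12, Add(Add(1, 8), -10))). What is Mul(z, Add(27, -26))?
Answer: -374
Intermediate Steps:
z = -374 (z = Mul(-34, Add(12, Add(9, -10))) = Mul(-34, Add(12, -1)) = Mul(-34, 11) = -374)
Mul(z, Add(27, -26)) = Mul(-374, Add(27, -26)) = Mul(-374, 1) = -374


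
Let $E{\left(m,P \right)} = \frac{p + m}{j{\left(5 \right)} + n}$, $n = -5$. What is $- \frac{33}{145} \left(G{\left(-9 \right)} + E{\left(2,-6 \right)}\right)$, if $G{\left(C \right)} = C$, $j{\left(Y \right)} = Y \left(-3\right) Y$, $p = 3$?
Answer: $\frac{33}{16} \approx 2.0625$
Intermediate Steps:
$j{\left(Y \right)} = - 3 Y^{2}$ ($j{\left(Y \right)} = - 3 Y Y = - 3 Y^{2}$)
$E{\left(m,P \right)} = - \frac{3}{80} - \frac{m}{80}$ ($E{\left(m,P \right)} = \frac{3 + m}{- 3 \cdot 5^{2} - 5} = \frac{3 + m}{\left(-3\right) 25 - 5} = \frac{3 + m}{-75 - 5} = \frac{3 + m}{-80} = \left(3 + m\right) \left(- \frac{1}{80}\right) = - \frac{3}{80} - \frac{m}{80}$)
$- \frac{33}{145} \left(G{\left(-9 \right)} + E{\left(2,-6 \right)}\right) = - \frac{33}{145} \left(-9 - \frac{1}{16}\right) = \left(-33\right) \frac{1}{145} \left(-9 - \frac{1}{16}\right) = - \frac{33 \left(-9 - \frac{1}{16}\right)}{145} = \left(- \frac{33}{145}\right) \left(- \frac{145}{16}\right) = \frac{33}{16}$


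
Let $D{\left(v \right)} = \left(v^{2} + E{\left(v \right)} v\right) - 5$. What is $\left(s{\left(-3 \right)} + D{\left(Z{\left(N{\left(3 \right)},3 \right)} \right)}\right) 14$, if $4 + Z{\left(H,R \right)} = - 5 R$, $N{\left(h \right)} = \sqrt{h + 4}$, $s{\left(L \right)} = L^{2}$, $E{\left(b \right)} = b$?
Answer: $10164$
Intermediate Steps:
$N{\left(h \right)} = \sqrt{4 + h}$
$Z{\left(H,R \right)} = -4 - 5 R$
$D{\left(v \right)} = -5 + 2 v^{2}$ ($D{\left(v \right)} = \left(v^{2} + v v\right) - 5 = \left(v^{2} + v^{2}\right) - 5 = 2 v^{2} - 5 = -5 + 2 v^{2}$)
$\left(s{\left(-3 \right)} + D{\left(Z{\left(N{\left(3 \right)},3 \right)} \right)}\right) 14 = \left(\left(-3\right)^{2} - \left(5 - 2 \left(-4 - 15\right)^{2}\right)\right) 14 = \left(9 - \left(5 - 2 \left(-4 - 15\right)^{2}\right)\right) 14 = \left(9 - \left(5 - 2 \left(-19\right)^{2}\right)\right) 14 = \left(9 + \left(-5 + 2 \cdot 361\right)\right) 14 = \left(9 + \left(-5 + 722\right)\right) 14 = \left(9 + 717\right) 14 = 726 \cdot 14 = 10164$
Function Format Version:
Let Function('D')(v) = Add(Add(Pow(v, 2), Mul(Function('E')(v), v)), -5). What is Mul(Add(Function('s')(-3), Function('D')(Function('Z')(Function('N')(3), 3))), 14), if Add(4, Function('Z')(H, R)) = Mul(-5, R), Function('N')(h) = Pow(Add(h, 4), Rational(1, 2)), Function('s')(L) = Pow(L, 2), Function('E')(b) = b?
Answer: 10164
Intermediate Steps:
Function('N')(h) = Pow(Add(4, h), Rational(1, 2))
Function('Z')(H, R) = Add(-4, Mul(-5, R))
Function('D')(v) = Add(-5, Mul(2, Pow(v, 2))) (Function('D')(v) = Add(Add(Pow(v, 2), Mul(v, v)), -5) = Add(Add(Pow(v, 2), Pow(v, 2)), -5) = Add(Mul(2, Pow(v, 2)), -5) = Add(-5, Mul(2, Pow(v, 2))))
Mul(Add(Function('s')(-3), Function('D')(Function('Z')(Function('N')(3), 3))), 14) = Mul(Add(Pow(-3, 2), Add(-5, Mul(2, Pow(Add(-4, Mul(-5, 3)), 2)))), 14) = Mul(Add(9, Add(-5, Mul(2, Pow(Add(-4, -15), 2)))), 14) = Mul(Add(9, Add(-5, Mul(2, Pow(-19, 2)))), 14) = Mul(Add(9, Add(-5, Mul(2, 361))), 14) = Mul(Add(9, Add(-5, 722)), 14) = Mul(Add(9, 717), 14) = Mul(726, 14) = 10164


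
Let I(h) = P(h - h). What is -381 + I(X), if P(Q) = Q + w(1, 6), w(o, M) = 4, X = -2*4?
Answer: -377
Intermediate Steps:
X = -8
P(Q) = 4 + Q (P(Q) = Q + 4 = 4 + Q)
I(h) = 4 (I(h) = 4 + (h - h) = 4 + 0 = 4)
-381 + I(X) = -381 + 4 = -377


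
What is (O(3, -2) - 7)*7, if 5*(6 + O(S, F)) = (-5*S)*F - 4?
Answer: -273/5 ≈ -54.600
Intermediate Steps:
O(S, F) = -34/5 - F*S (O(S, F) = -6 + ((-5*S)*F - 4)/5 = -6 + (-5*F*S - 4)/5 = -6 + (-4 - 5*F*S)/5 = -6 + (-⅘ - F*S) = -34/5 - F*S)
(O(3, -2) - 7)*7 = ((-34/5 - 1*(-2)*3) - 7)*7 = ((-34/5 + 6) - 7)*7 = (-⅘ - 7)*7 = -39/5*7 = -273/5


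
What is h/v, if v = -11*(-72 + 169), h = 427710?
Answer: -427710/1067 ≈ -400.85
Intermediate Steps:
v = -1067 (v = -11*97 = -1067)
h/v = 427710/(-1067) = 427710*(-1/1067) = -427710/1067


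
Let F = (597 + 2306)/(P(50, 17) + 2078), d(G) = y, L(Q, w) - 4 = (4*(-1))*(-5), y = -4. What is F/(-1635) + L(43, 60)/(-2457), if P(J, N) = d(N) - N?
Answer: -9761039/918152235 ≈ -0.010631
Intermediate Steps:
L(Q, w) = 24 (L(Q, w) = 4 + (4*(-1))*(-5) = 4 - 4*(-5) = 4 + 20 = 24)
d(G) = -4
P(J, N) = -4 - N
F = 2903/2057 (F = (597 + 2306)/((-4 - 1*17) + 2078) = 2903/((-4 - 17) + 2078) = 2903/(-21 + 2078) = 2903/2057 ≈ 1.4113)
F/(-1635) + L(43, 60)/(-2457) = (2903/2057)/(-1635) + 24/(-2457) = (2903/2057)*(-1/1635) + 24*(-1/2457) = -2903/3363195 - 8/819 = -9761039/918152235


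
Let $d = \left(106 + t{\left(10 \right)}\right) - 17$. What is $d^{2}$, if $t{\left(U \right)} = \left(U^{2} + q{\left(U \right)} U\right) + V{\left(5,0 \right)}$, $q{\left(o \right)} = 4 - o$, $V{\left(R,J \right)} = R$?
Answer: $17956$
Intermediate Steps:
$t{\left(U \right)} = 5 + U^{2} + U \left(4 - U\right)$ ($t{\left(U \right)} = \left(U^{2} + \left(4 - U\right) U\right) + 5 = \left(U^{2} + U \left(4 - U\right)\right) + 5 = 5 + U^{2} + U \left(4 - U\right)$)
$d = 134$ ($d = \left(106 + \left(5 + 4 \cdot 10\right)\right) - 17 = \left(106 + \left(5 + 40\right)\right) - 17 = \left(106 + 45\right) - 17 = 151 - 17 = 134$)
$d^{2} = 134^{2} = 17956$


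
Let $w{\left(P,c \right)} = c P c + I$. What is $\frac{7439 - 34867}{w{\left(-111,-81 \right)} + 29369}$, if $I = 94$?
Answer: $\frac{6857}{174702} \approx 0.03925$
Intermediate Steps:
$w{\left(P,c \right)} = 94 + P c^{2}$ ($w{\left(P,c \right)} = c P c + 94 = P c c + 94 = P c^{2} + 94 = 94 + P c^{2}$)
$\frac{7439 - 34867}{w{\left(-111,-81 \right)} + 29369} = \frac{7439 - 34867}{\left(94 - 111 \left(-81\right)^{2}\right) + 29369} = - \frac{27428}{\left(94 - 728271\right) + 29369} = - \frac{27428}{-728177 + 29369} = - \frac{27428}{-698808} = \left(-27428\right) \left(- \frac{1}{698808}\right) = \frac{6857}{174702}$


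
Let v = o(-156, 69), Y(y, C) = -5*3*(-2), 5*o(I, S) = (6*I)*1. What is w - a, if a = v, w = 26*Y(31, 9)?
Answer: 4836/5 ≈ 967.20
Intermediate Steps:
o(I, S) = 6*I/5 (o(I, S) = ((6*I)*1)/5 = (6*I)/5 = 6*I/5)
Y(y, C) = 30 (Y(y, C) = -15*(-2) = 30)
v = -936/5 (v = (6/5)*(-156) = -936/5 ≈ -187.20)
w = 780 (w = 26*30 = 780)
a = -936/5 ≈ -187.20
w - a = 780 - 1*(-936/5) = 780 + 936/5 = 4836/5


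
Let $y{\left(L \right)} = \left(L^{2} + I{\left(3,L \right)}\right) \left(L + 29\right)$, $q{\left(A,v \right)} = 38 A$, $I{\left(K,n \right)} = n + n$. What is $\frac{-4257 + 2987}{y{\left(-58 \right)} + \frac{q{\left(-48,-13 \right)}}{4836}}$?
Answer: $\frac{255905}{18979764} \approx 0.013483$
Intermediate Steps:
$I{\left(K,n \right)} = 2 n$
$y{\left(L \right)} = \left(29 + L\right) \left(L^{2} + 2 L\right)$ ($y{\left(L \right)} = \left(L^{2} + 2 L\right) \left(L + 29\right) = \left(L^{2} + 2 L\right) \left(29 + L\right) = \left(29 + L\right) \left(L^{2} + 2 L\right)$)
$\frac{-4257 + 2987}{y{\left(-58 \right)} + \frac{q{\left(-48,-13 \right)}}{4836}} = \frac{-4257 + 2987}{- 58 \left(58 + \left(-58\right)^{2} + 31 \left(-58\right)\right) + \frac{38 \left(-48\right)}{4836}} = - \frac{1270}{- 58 \left(58 + 3364 - 1798\right) - \frac{152}{403}} = - \frac{1270}{\left(-58\right) 1624 - \frac{152}{403}} = - \frac{1270}{-94192 - \frac{152}{403}} = - \frac{1270}{- \frac{37959528}{403}} = \left(-1270\right) \left(- \frac{403}{37959528}\right) = \frac{255905}{18979764}$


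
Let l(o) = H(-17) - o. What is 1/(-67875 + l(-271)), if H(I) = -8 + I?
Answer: -1/67629 ≈ -1.4787e-5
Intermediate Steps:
l(o) = -25 - o (l(o) = (-8 - 17) - o = -25 - o)
1/(-67875 + l(-271)) = 1/(-67875 + (-25 - 1*(-271))) = 1/(-67875 + (-25 + 271)) = 1/(-67875 + 246) = 1/(-67629) = -1/67629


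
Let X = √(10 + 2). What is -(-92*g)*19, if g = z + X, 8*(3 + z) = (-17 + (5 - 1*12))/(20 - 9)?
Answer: -62928/11 + 3496*√3 ≈ 334.52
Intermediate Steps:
z = -36/11 (z = -3 + ((-17 + (5 - 1*12))/(20 - 9))/8 = -3 + ((-17 + (5 - 12))/11)/8 = -3 + ((-17 - 7)*(1/11))/8 = -3 + (-24*1/11)/8 = -3 + (⅛)*(-24/11) = -3 - 3/11 = -36/11 ≈ -3.2727)
X = 2*√3 (X = √12 = 2*√3 ≈ 3.4641)
g = -36/11 + 2*√3 ≈ 0.19137
-(-92*g)*19 = -(-92*(-36/11 + 2*√3))*19 = -(3312/11 - 184*√3)*19 = -(62928/11 - 3496*√3) = -62928/11 + 3496*√3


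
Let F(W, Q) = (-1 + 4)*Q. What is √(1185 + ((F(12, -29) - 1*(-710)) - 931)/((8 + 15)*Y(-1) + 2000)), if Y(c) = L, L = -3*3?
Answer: √31479701/163 ≈ 34.421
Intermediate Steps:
F(W, Q) = 3*Q
L = -9
Y(c) = -9
√(1185 + ((F(12, -29) - 1*(-710)) - 931)/((8 + 15)*Y(-1) + 2000)) = √(1185 + ((3*(-29) - 1*(-710)) - 931)/((8 + 15)*(-9) + 2000)) = √(1185 + ((-87 + 710) - 931)/(23*(-9) + 2000)) = √(1185 + (623 - 931)/(-207 + 2000)) = √(1185 - 308/1793) = √(1185 - 308*1/1793) = √(1185 - 28/163) = √(193127/163) = √31479701/163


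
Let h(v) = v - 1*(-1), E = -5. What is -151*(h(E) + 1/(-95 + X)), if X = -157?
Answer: 152359/252 ≈ 604.60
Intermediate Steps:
h(v) = 1 + v (h(v) = v + 1 = 1 + v)
-151*(h(E) + 1/(-95 + X)) = -151*((1 - 5) + 1/(-95 - 157)) = -151*(-4 + 1/(-252)) = -151*(-4 - 1/252) = -151*(-1009/252) = 152359/252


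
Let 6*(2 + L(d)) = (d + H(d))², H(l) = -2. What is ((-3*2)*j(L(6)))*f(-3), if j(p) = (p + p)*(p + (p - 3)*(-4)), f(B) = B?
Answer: 240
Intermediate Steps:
L(d) = -2 + (-2 + d)²/6 (L(d) = -2 + (d - 2)²/6 = -2 + (-2 + d)²/6)
j(p) = 2*p*(12 - 3*p) (j(p) = (2*p)*(p + (-3 + p)*(-4)) = (2*p)*(p + (12 - 4*p)) = (2*p)*(12 - 3*p) = 2*p*(12 - 3*p))
((-3*2)*j(L(6)))*f(-3) = ((-3*2)*(6*(-2 + (-2 + 6)²/6)*(4 - (-2 + (-2 + 6)²/6))))*(-3) = -36*(-2 + (⅙)*4²)*(4 - (-2 + (⅙)*4²))*(-3) = -36*(-2 + (⅙)*16)*(4 - (-2 + (⅙)*16))*(-3) = -36*(-2 + 8/3)*(4 - (-2 + 8/3))*(-3) = -36*2*(4 - 1*⅔)/3*(-3) = -36*2*(4 - ⅔)/3*(-3) = -36*2*10/(3*3)*(-3) = -6*40/3*(-3) = -80*(-3) = 240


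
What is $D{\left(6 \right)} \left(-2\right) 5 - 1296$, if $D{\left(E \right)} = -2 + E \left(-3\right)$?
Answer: $-1096$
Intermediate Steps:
$D{\left(E \right)} = -2 - 3 E$
$D{\left(6 \right)} \left(-2\right) 5 - 1296 = \left(-2 - 18\right) \left(-2\right) 5 - 1296 = \left(-20\right) \left(-2\right) 5 - 1296 = 40 \cdot 5 - 1296 = 200 - 1296 = -1096$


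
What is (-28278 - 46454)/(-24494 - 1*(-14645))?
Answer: 10676/1407 ≈ 7.5878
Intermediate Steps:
(-28278 - 46454)/(-24494 - 1*(-14645)) = -74732/(-24494 + 14645) = -74732/(-9849) = -74732*(-1/9849) = 10676/1407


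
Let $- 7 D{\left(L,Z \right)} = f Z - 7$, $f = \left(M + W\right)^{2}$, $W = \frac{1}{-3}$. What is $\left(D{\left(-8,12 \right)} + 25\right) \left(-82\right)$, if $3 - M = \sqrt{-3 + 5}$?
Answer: $- \frac{17876}{21} - \frac{5248 \sqrt{2}}{7} \approx -1911.5$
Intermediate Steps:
$M = 3 - \sqrt{2}$ ($M = 3 - \sqrt{-3 + 5} = 3 - \sqrt{2} \approx 1.5858$)
$W = - \frac{1}{3} \approx -0.33333$
$f = \left(\frac{8}{3} - \sqrt{2}\right)^{2}$ ($f = \left(\left(3 - \sqrt{2}\right) - \frac{1}{3}\right)^{2} = \left(\frac{8}{3} - \sqrt{2}\right)^{2} \approx 1.5686$)
$D{\left(L,Z \right)} = 1 - \frac{Z \left(\frac{82}{9} - \frac{16 \sqrt{2}}{3}\right)}{7}$ ($D{\left(L,Z \right)} = - \frac{\left(\frac{82}{9} - \frac{16 \sqrt{2}}{3}\right) Z - 7}{7} = - \frac{Z \left(\frac{82}{9} - \frac{16 \sqrt{2}}{3}\right) - 7}{7} = - \frac{-7 + Z \left(\frac{82}{9} - \frac{16 \sqrt{2}}{3}\right)}{7} = 1 - \frac{Z \left(\frac{82}{9} - \frac{16 \sqrt{2}}{3}\right)}{7}$)
$\left(D{\left(-8,12 \right)} + 25\right) \left(-82\right) = \left(\left(1 - \frac{4 \left(8 - 3 \sqrt{2}\right)^{2}}{21}\right) + 25\right) \left(-82\right) = \left(26 - \frac{4 \left(8 - 3 \sqrt{2}\right)^{2}}{21}\right) \left(-82\right) = -2132 + \frac{328 \left(8 - 3 \sqrt{2}\right)^{2}}{21}$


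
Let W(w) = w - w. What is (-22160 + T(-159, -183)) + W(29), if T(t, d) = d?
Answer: -22343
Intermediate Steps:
W(w) = 0
(-22160 + T(-159, -183)) + W(29) = (-22160 - 183) + 0 = -22343 + 0 = -22343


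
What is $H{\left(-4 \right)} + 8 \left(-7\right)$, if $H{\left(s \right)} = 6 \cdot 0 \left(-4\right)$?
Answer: $-56$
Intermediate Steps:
$H{\left(s \right)} = 0$ ($H{\left(s \right)} = 0 \left(-4\right) = 0$)
$H{\left(-4 \right)} + 8 \left(-7\right) = 0 + 8 \left(-7\right) = 0 - 56 = -56$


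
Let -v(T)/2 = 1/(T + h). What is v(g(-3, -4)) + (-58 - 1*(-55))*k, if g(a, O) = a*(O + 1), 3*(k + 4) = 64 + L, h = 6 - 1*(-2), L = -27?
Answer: -427/17 ≈ -25.118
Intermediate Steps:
h = 8 (h = 6 + 2 = 8)
k = 25/3 (k = -4 + (64 - 27)/3 = -4 + (⅓)*37 = -4 + 37/3 = 25/3 ≈ 8.3333)
g(a, O) = a*(1 + O)
v(T) = -2/(8 + T) (v(T) = -2/(T + 8) = -2/(8 + T))
v(g(-3, -4)) + (-58 - 1*(-55))*k = -2/(8 - 3*(1 - 4)) + (-58 - 1*(-55))*(25/3) = -2/(8 - 3*(-3)) + (-58 + 55)*(25/3) = -2/(8 + 9) - 3*25/3 = -2/17 - 25 = -427/17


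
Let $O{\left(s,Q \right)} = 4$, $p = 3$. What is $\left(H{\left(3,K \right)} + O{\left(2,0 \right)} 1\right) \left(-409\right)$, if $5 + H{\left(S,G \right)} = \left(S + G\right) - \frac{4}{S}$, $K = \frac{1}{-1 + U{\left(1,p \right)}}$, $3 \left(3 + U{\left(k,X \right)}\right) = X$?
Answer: $- \frac{409}{3} \approx -136.33$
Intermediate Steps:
$U{\left(k,X \right)} = -3 + \frac{X}{3}$
$K = - \frac{1}{3}$ ($K = \frac{1}{-1 + \left(-3 + \frac{1}{3} \cdot 3\right)} = \frac{1}{-1 + \left(-3 + 1\right)} = \frac{1}{-1 - 2} = \frac{1}{-3} = - \frac{1}{3} \approx -0.33333$)
$H{\left(S,G \right)} = -5 + G + S - \frac{4}{S}$ ($H{\left(S,G \right)} = -5 - \left(- G - S + \frac{4}{S}\right) = -5 + \left(G + S - \frac{4}{S}\right) = -5 + G + S - \frac{4}{S}$)
$\left(H{\left(3,K \right)} + O{\left(2,0 \right)} 1\right) \left(-409\right) = \left(\left(-5 - \frac{1}{3} + 3 - \frac{4}{3}\right) + 4 \cdot 1\right) \left(-409\right) = \left(\left(-5 - \frac{1}{3} + 3 - \frac{4}{3}\right) + 4\right) \left(-409\right) = \left(- \frac{11}{3} + 4\right) \left(-409\right) = \frac{1}{3} \left(-409\right) = - \frac{409}{3}$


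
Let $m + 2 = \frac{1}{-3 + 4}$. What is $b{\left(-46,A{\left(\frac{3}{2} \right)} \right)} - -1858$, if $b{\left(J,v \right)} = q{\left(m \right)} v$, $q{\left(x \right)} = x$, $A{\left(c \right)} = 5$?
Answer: $1853$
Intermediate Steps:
$m = -1$ ($m = -2 + \frac{1}{-3 + 4} = -2 + 1^{-1} = -2 + 1 = -1$)
$b{\left(J,v \right)} = - v$
$b{\left(-46,A{\left(\frac{3}{2} \right)} \right)} - -1858 = \left(-1\right) 5 - -1858 = -5 + 1858 = 1853$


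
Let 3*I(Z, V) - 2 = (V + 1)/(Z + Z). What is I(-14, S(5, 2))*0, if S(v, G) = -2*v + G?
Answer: 0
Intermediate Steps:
S(v, G) = G - 2*v
I(Z, V) = ⅔ + (1 + V)/(6*Z) (I(Z, V) = ⅔ + ((V + 1)/(Z + Z))/3 = ⅔ + ((1 + V)/((2*Z)))/3 = ⅔ + ((1 + V)*(1/(2*Z)))/3 = ⅔ + ((1 + V)/(2*Z))/3 = ⅔ + (1 + V)/(6*Z))
I(-14, S(5, 2))*0 = ((⅙)*(1 + (2 - 2*5) + 4*(-14))/(-14))*0 = ((⅙)*(-1/14)*(1 + (2 - 10) - 56))*0 = ((⅙)*(-1/14)*(1 - 8 - 56))*0 = ((⅙)*(-1/14)*(-63))*0 = (¾)*0 = 0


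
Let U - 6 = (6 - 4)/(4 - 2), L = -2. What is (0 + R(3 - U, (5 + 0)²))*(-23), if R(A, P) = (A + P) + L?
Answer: -437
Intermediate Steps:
U = 7 (U = 6 + (6 - 4)/(4 - 2) = 6 + 2/2 = 6 + 2*(½) = 6 + 1 = 7)
R(A, P) = -2 + A + P (R(A, P) = (A + P) - 2 = -2 + A + P)
(0 + R(3 - U, (5 + 0)²))*(-23) = (0 + (-2 + (3 - 1*7) + (5 + 0)²))*(-23) = (0 + (-2 + (3 - 7) + 5²))*(-23) = (0 + (-2 - 4 + 25))*(-23) = (0 + 19)*(-23) = 19*(-23) = -437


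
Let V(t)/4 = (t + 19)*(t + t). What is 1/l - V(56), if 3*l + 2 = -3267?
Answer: -109838403/3269 ≈ -33600.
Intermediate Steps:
l = -3269/3 (l = -2/3 + (1/3)*(-3267) = -2/3 - 1089 = -3269/3 ≈ -1089.7)
V(t) = 8*t*(19 + t) (V(t) = 4*((t + 19)*(t + t)) = 4*((19 + t)*(2*t)) = 4*(2*t*(19 + t)) = 8*t*(19 + t))
1/l - V(56) = 1/(-3269/3) - 8*56*(19 + 56) = -3/3269 - 8*56*75 = -3/3269 - 1*33600 = -3/3269 - 33600 = -109838403/3269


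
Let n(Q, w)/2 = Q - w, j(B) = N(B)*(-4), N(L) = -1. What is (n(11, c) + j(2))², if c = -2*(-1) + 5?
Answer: 144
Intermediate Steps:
c = 7 (c = 2 + 5 = 7)
j(B) = 4 (j(B) = -1*(-4) = 4)
n(Q, w) = -2*w + 2*Q (n(Q, w) = 2*(Q - w) = -2*w + 2*Q)
(n(11, c) + j(2))² = ((-2*7 + 2*11) + 4)² = ((-14 + 22) + 4)² = (8 + 4)² = 12² = 144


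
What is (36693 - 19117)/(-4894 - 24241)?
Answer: -17576/29135 ≈ -0.60326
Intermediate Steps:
(36693 - 19117)/(-4894 - 24241) = 17576/(-29135) = 17576*(-1/29135) = -17576/29135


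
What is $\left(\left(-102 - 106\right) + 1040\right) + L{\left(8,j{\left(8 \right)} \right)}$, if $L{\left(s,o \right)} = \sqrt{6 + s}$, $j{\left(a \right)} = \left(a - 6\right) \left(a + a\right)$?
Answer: $832 + \sqrt{14} \approx 835.74$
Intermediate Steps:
$j{\left(a \right)} = 2 a \left(-6 + a\right)$ ($j{\left(a \right)} = \left(-6 + a\right) 2 a = 2 a \left(-6 + a\right)$)
$\left(\left(-102 - 106\right) + 1040\right) + L{\left(8,j{\left(8 \right)} \right)} = \left(\left(-102 - 106\right) + 1040\right) + \sqrt{6 + 8} = \left(\left(-102 - 106\right) + 1040\right) + \sqrt{14} = \left(-208 + 1040\right) + \sqrt{14} = 832 + \sqrt{14}$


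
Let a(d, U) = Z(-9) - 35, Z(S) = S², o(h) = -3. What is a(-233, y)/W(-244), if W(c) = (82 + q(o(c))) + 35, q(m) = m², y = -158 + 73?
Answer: 23/63 ≈ 0.36508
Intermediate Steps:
y = -85
a(d, U) = 46 (a(d, U) = (-9)² - 35 = 81 - 35 = 46)
W(c) = 126 (W(c) = (82 + (-3)²) + 35 = (82 + 9) + 35 = 91 + 35 = 126)
a(-233, y)/W(-244) = 46/126 = 46*(1/126) = 23/63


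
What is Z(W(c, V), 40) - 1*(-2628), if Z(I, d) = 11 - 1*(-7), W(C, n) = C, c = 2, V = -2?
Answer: 2646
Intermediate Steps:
Z(I, d) = 18 (Z(I, d) = 11 + 7 = 18)
Z(W(c, V), 40) - 1*(-2628) = 18 - 1*(-2628) = 18 + 2628 = 2646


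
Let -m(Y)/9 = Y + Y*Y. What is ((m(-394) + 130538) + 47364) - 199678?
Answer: -1415354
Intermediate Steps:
m(Y) = -9*Y - 9*Y² (m(Y) = -9*(Y + Y*Y) = -9*(Y + Y²) = -9*Y - 9*Y²)
((m(-394) + 130538) + 47364) - 199678 = ((-9*(-394)*(1 - 394) + 130538) + 47364) - 199678 = ((-9*(-394)*(-393) + 130538) + 47364) - 199678 = ((-1393578 + 130538) + 47364) - 199678 = (-1263040 + 47364) - 199678 = -1215676 - 199678 = -1415354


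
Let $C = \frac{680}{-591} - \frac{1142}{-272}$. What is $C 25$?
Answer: $\frac{6124525}{80376} \approx 76.198$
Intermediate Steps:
$C = \frac{244981}{80376}$ ($C = 680 \left(- \frac{1}{591}\right) - - \frac{571}{136} = - \frac{680}{591} + \frac{571}{136} = \frac{244981}{80376} \approx 3.0479$)
$C 25 = \frac{244981}{80376} \cdot 25 = \frac{6124525}{80376}$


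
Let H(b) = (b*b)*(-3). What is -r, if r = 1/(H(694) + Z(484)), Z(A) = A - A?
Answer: 1/1444908 ≈ 6.9209e-7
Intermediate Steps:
H(b) = -3*b**2 (H(b) = b**2*(-3) = -3*b**2)
Z(A) = 0
r = -1/1444908 (r = 1/(-3*694**2 + 0) = 1/(-3*481636 + 0) = 1/(-1444908 + 0) = 1/(-1444908) = -1/1444908 ≈ -6.9209e-7)
-r = -1*(-1/1444908) = 1/1444908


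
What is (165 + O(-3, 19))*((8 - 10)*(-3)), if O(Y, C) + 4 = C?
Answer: 1080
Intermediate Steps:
O(Y, C) = -4 + C
(165 + O(-3, 19))*((8 - 10)*(-3)) = (165 + (-4 + 19))*((8 - 10)*(-3)) = (165 + 15)*(-2*(-3)) = 180*6 = 1080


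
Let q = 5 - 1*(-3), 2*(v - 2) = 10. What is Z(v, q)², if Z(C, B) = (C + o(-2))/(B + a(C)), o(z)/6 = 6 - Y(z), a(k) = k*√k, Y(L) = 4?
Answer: 146927/77841 - 40432*√7/77841 ≈ 0.51328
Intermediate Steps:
a(k) = k^(3/2)
v = 7 (v = 2 + (½)*10 = 2 + 5 = 7)
q = 8 (q = 5 + 3 = 8)
o(z) = 12 (o(z) = 6*(6 - 1*4) = 6*(6 - 4) = 6*2 = 12)
Z(C, B) = (12 + C)/(B + C^(3/2)) (Z(C, B) = (C + 12)/(B + C^(3/2)) = (12 + C)/(B + C^(3/2)))
Z(v, q)² = ((12 + 7)/(8 + 7^(3/2)))² = (19/(8 + 7*√7))² = 361/(8 + 7*√7)²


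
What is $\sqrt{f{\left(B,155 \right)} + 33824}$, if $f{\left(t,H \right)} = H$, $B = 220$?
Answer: $\sqrt{33979} \approx 184.33$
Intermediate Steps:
$\sqrt{f{\left(B,155 \right)} + 33824} = \sqrt{155 + 33824} = \sqrt{33979}$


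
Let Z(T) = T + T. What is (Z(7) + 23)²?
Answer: 1369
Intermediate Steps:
Z(T) = 2*T
(Z(7) + 23)² = (2*7 + 23)² = (14 + 23)² = 37² = 1369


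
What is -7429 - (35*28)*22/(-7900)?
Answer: -2933377/395 ≈ -7426.3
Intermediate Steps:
-7429 - (35*28)*22/(-7900) = -7429 - 980*22*(-1)/7900 = -7429 - 21560*(-1)/7900 = -7429 - 1*(-1078/395) = -7429 + 1078/395 = -2933377/395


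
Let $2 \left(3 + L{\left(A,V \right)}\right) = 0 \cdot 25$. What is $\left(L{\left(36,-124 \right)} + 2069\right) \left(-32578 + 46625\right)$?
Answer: $29021102$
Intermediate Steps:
$L{\left(A,V \right)} = -3$ ($L{\left(A,V \right)} = -3 + \frac{0 \cdot 25}{2} = -3 + \frac{1}{2} \cdot 0 = -3 + 0 = -3$)
$\left(L{\left(36,-124 \right)} + 2069\right) \left(-32578 + 46625\right) = \left(-3 + 2069\right) \left(-32578 + 46625\right) = 2066 \cdot 14047 = 29021102$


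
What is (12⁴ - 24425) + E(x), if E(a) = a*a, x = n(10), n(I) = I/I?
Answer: -3688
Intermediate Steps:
n(I) = 1
x = 1
E(a) = a²
(12⁴ - 24425) + E(x) = (12⁴ - 24425) + 1² = (20736 - 24425) + 1 = -3689 + 1 = -3688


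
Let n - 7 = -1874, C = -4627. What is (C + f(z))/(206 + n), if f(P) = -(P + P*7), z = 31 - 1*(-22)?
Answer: 5051/1661 ≈ 3.0409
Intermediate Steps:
n = -1867 (n = 7 - 1874 = -1867)
z = 53 (z = 31 + 22 = 53)
f(P) = -8*P (f(P) = -(P + 7*P) = -8*P)
(C + f(z))/(206 + n) = (-4627 - 8*53)/(206 - 1867) = (-4627 - 424)/(-1661) = -5051*(-1/1661) = 5051/1661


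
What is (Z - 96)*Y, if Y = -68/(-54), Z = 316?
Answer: 7480/27 ≈ 277.04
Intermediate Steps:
Y = 34/27 (Y = -68*(-1/54) = 34/27 ≈ 1.2593)
(Z - 96)*Y = (316 - 96)*(34/27) = 220*(34/27) = 7480/27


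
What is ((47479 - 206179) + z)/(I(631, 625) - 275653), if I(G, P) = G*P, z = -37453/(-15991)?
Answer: -2537734247/1898483502 ≈ -1.3367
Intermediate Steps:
z = 37453/15991 (z = -37453*(-1/15991) = 37453/15991 ≈ 2.3421)
((47479 - 206179) + z)/(I(631, 625) - 275653) = ((47479 - 206179) + 37453/15991)/(631*625 - 275653) = (-158700 + 37453/15991)/(394375 - 275653) = -2537734247/15991/118722 = -2537734247/15991*1/118722 = -2537734247/1898483502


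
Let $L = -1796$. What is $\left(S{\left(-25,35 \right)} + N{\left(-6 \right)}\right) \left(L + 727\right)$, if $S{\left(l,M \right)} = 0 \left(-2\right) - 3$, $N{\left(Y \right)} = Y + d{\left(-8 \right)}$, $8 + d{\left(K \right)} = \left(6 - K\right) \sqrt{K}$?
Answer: $18173 - 29932 i \sqrt{2} \approx 18173.0 - 42330.0 i$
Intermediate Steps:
$d{\left(K \right)} = -8 + \sqrt{K} \left(6 - K\right)$ ($d{\left(K \right)} = -8 + \left(6 - K\right) \sqrt{K} = -8 + \sqrt{K} \left(6 - K\right)$)
$N{\left(Y \right)} = -8 + Y + 28 i \sqrt{2}$ ($N{\left(Y \right)} = Y - \left(8 + \left(-8\right)^{\frac{3}{2}} - 12 i \sqrt{2}\right) = Y - \left(8 - 16 i \sqrt{2} - 12 i \sqrt{2}\right) = Y + \left(-8 + 16 i \sqrt{2} + 12 i \sqrt{2}\right) = Y - \left(8 - 28 i \sqrt{2}\right) = -8 + Y + 28 i \sqrt{2}$)
$S{\left(l,M \right)} = -3$ ($S{\left(l,M \right)} = 0 - 3 = -3$)
$\left(S{\left(-25,35 \right)} + N{\left(-6 \right)}\right) \left(L + 727\right) = \left(-3 - \left(14 - 28 i \sqrt{2}\right)\right) \left(-1796 + 727\right) = \left(-3 - \left(14 - 28 i \sqrt{2}\right)\right) \left(-1069\right) = \left(-17 + 28 i \sqrt{2}\right) \left(-1069\right) = 18173 - 29932 i \sqrt{2}$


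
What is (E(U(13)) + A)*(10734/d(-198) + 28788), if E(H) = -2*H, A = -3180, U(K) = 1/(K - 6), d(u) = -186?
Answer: -19827405418/217 ≈ -9.1370e+7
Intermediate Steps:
U(K) = 1/(-6 + K)
(E(U(13)) + A)*(10734/d(-198) + 28788) = (-2/(-6 + 13) - 3180)*(10734/(-186) + 28788) = (-2/7 - 3180)*(10734*(-1/186) + 28788) = (-2*1/7 - 3180)*(-1789/31 + 28788) = (-2/7 - 3180)*(890639/31) = -22262/7*890639/31 = -19827405418/217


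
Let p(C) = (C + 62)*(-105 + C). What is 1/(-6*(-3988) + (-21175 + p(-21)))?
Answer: -1/2413 ≈ -0.00041442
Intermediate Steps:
p(C) = (-105 + C)*(62 + C) (p(C) = (62 + C)*(-105 + C) = (-105 + C)*(62 + C))
1/(-6*(-3988) + (-21175 + p(-21))) = 1/(-6*(-3988) + (-21175 + (-6510 + (-21)**2 - 43*(-21)))) = 1/(23928 + (-21175 + (-6510 + 441 + 903))) = 1/(23928 + (-21175 - 5166)) = 1/(23928 - 26341) = 1/(-2413) = -1/2413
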